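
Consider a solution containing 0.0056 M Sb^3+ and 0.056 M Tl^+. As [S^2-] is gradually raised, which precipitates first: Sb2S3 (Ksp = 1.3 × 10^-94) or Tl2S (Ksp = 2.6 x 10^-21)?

Sb2S3

Precipitation of each salt starts when its ion product equals its Ksp.
For Sb2S3: 1.3 × 10^-94 = (0.0056)^2 × [S^2-]^3  ⇒  [S^2-] = 1.6 × 10^-30 M.
For Tl2S: 2.6 x 10^-21 = (0.056)^2 × [S^2-]  ⇒  [S^2-] = 8.3 × 10^-19 M.
The salt with the lower threshold [S^2-] precipitates first: Sb2S3.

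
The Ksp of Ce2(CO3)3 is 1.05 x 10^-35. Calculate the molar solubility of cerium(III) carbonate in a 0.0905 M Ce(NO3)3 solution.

Ce2(CO3)3(s) ⇌ 2 Ce^3+ + 3 CO3^2-
Ksp = [Ce^3+]^2[CO3^2-]^3
Let s = moles of Ce2(CO3)3 that dissolve per litre. [Ce^3+] = 0.0905 + 2s ≈ 0.0905, [CO3^2-] = 3s (since Ce^3+ from Ce(NO3)3 dominates).
Ksp ≈ (0.0905)^2 × (3s)^3
s = 3.62 x 10^-12 M
Check: 2s = 7.2 x 10^-12 ≪ 0.0905, so the approximation is valid.

s = 3.62 × 10^-12 M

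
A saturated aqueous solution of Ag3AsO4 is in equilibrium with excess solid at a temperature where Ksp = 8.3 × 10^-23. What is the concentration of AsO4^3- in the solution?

[AsO4^3-] ≈ 1.3 × 10^-6 M

Ag3AsO4(s) ⇌ 3 Ag^+(aq) + AsO4^3-(aq)
Ksp = [Ag^+]^3[AsO4^3-]
Let s = molar solubility. Then [Ag^+] = 3s and [AsO4^3-] = s.
So Ksp = (3s)^3 × s = 27s^4
s^4 = 8.3 × 10^-23 / 27, so s = 1.32 × 10^-6 M
[AsO4^3-] = s = 1.3 x 10^-6 M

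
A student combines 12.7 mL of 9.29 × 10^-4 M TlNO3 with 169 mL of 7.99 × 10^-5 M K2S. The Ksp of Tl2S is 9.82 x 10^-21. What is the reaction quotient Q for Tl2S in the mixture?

Q ≈ 3.13 x 10^-13

Total volume = 12.7 + 169 = 181.7 mL.
[Tl^+] = 9.29 × 10^-4 × (12.7/181.7) = 6.493 × 10^-5 M
[S^2-] = 7.99 × 10^-5 × (169/181.7) = 7.432 × 10^-5 M
Tl2S(s) <=> 2 Tl^+(aq) + S^2-(aq), so Q = [Tl^+]^2[S^2-]
Q = (6.493 × 10^-5)^2(7.432 × 10^-5) = 3.13 x 10^-13
Q > Ksp, so Tl2S will precipitate.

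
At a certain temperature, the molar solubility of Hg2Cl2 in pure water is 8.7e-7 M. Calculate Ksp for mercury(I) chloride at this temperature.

Hg2Cl2(s) ⇌ Hg2^2+(aq) + 2 Cl^-(aq)
For each mole of Hg2Cl2 that dissolves: [Hg2^2+] = s, [Cl^-] = 2s.
Ksp = [Hg2^2+][Cl^-]^2
So Ksp = s × (2s)^2 = 4s^3
Ksp = 4 × (8.7 x 10^-7)^3 = 2.6 x 10^-18

Ksp = 2.6 × 10^-18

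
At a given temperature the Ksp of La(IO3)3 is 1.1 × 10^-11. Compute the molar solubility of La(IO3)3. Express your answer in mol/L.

s = 8.0 × 10^-4 M

La(IO3)3(s) ⇌ La^3+ + 3 IO3^-
Ksp = [La^3+][IO3^-]^3
Let s = molar solubility. Then [La^3+] = s and [IO3^-] = 3s.
Ksp = s(3s)^3 = 27s^4
Solving, s = (1.1 × 10^-11/27)^(1/4) = 8.0 × 10^-4 M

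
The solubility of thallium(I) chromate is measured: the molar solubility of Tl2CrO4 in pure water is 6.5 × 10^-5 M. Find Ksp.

Tl2CrO4(s) <=> 2 Tl^+(aq) + CrO4^2-(aq)
For each mole of Tl2CrO4 that dissolves: [Tl^+] = 2s, [CrO4^2-] = s.
Ksp = [Tl^+]^2[CrO4^2-]
Ksp = (2s)^2s = 4s^3
Ksp = 4 × (6.5 x 10^-5)^3 = 1.1 × 10^-12

Ksp ≈ 1.1 × 10^-12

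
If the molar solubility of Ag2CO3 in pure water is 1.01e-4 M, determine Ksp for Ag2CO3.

Ag2CO3(s) ⇌ 2 Ag^+(aq) + CO3^2-(aq)
If s mol/L of Ag2CO3 dissolves, [Ag^+] = 2s and [CO3^2-] = s.
Ksp = [Ag^+]^2[CO3^2-]
Ksp = (2s)^2s = 4s^3
With s = 1.01 × 10^-4: Ksp = 4.12 × 10^-12

Ksp ≈ 4.12 × 10^-12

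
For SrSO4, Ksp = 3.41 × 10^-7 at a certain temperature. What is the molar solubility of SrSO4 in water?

SrSO4(s) <=> Sr^2+ + SO4^2-
Ksp = [Sr^2+][SO4^2-]
With molar solubility s: [Sr^2+] = s, [SO4^2-] = s.
Ksp = s^2
s = √(3.41 × 10^-7) = 5.84 x 10^-4 M

5.84 × 10^-4 M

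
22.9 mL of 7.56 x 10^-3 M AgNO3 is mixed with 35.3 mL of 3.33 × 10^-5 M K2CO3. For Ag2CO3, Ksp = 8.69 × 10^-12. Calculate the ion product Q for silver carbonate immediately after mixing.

1.79 × 10^-10

Total volume = 22.9 + 35.3 = 58.2 mL.
[Ag^+] = 7.56 × 10^-3 × (22.9/58.2) = 2.975 x 10^-3 M
[CO3^2-] = 3.33 × 10^-5 × (35.3/58.2) = 2.020 x 10^-5 M
Ag2CO3(s) ⇌ 2 Ag^+ + CO3^2-, so Q = [Ag^+]^2[CO3^2-]
Q = (2.975 × 10^-3)^2(2.020 × 10^-5) = 1.79 x 10^-10
Q > Ksp, so Ag2CO3 will precipitate.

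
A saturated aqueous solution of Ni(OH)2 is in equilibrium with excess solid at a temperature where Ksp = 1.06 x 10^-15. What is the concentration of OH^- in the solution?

1.28 x 10^-5 M

Ni(OH)2(s) <=> Ni^2+ + 2 OH^-
Ksp = [Ni^2+][OH^-]^2
With molar solubility s: [Ni^2+] = s, [OH^-] = 2s.
So Ksp = s × (2s)^2 = 4s^3
Solving, s = (1.06 x 10^-15/4)^(1/3) = 6.423 x 10^-6 M
[OH^-] = 2s = 1.28 × 10^-5 M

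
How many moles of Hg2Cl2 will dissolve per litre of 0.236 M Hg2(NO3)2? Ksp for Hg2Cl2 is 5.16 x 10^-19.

s = 7.39 × 10^-10 M

Hg2Cl2(s) ⇌ Hg2^2+(aq) + 2 Cl^-(aq)
Ksp = [Hg2^2+][Cl^-]^2
Let s be the molar solubility in this solution. [Hg2^2+] = 0.236 + s ≈ 0.236, [Cl^-] = 2s (Ksp is small, so little additional dissolves).
Ksp ≈ 0.236 × (2s)^2
s = 7.39 × 10^-10 M
Check: s = 7.4 x 10^-10 ≪ 0.236, so the approximation is valid.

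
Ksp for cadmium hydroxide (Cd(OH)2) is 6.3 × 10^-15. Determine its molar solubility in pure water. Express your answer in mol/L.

Cd(OH)2(s) ⇌ Cd^2+(aq) + 2 OH^-(aq)
Ksp = [Cd^2+][OH^-]^2
With molar solubility s: [Cd^2+] = s, [OH^-] = 2s.
Substituting: Ksp = s(2s)^2 = 4s^3
s^3 = 6.3 × 10^-15 / 4, so s = 1.2 × 10^-5 M

1.2 × 10^-5 M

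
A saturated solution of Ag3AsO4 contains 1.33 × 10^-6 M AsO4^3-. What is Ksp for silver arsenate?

Ksp ≈ 8.45e-23

Ag3AsO4(s) ⇌ 3 Ag^+ + AsO4^3-
Stoichiometry gives [Ag^+] = (3/1)[AsO4^3-] = 3.990 × 10^-6 M.
Ksp = [Ag^+]^3[AsO4^3-]
Ksp = (3.990 x 10^-6)^3 × 1.33 x 10^-6 = 8.45 x 10^-23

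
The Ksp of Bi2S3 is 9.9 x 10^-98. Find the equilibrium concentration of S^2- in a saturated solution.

Bi2S3(s) <=> 2 Bi^3+ + 3 S^2-
Ksp = [Bi^3+]^2[S^2-]^3
For each mole of Bi2S3 that dissolves: [Bi^3+] = 2s, [S^2-] = 3s.
Ksp = (2s)^2(3s)^3 = 108s^5
Solving, s = (9.9 x 10^-98/108)^(1/5) = 1.56 x 10^-20 M
[S^2-] = 3s = 4.7 x 10^-20 M

[S^2-] = 4.7e-20 M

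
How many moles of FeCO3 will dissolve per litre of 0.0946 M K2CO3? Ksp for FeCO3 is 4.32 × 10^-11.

4.57 x 10^-10 M

FeCO3(s) <=> Fe^2+(aq) + CO3^2-(aq)
Ksp = [Fe^2+][CO3^2-]
If s mol/L dissolves here, [Fe^2+] = s, [CO3^2-] = 0.0946 + s ≈ 0.0946 (Ksp is small, so little additional dissolves).
Ksp ≈ s × 0.0946
s = 4.57 × 10^-10 M
Check: s = 4.6 x 10^-10 ≪ 0.0946, so the approximation is valid.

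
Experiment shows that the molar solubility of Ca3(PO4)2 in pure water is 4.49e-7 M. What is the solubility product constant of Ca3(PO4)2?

Ca3(PO4)2(s) <=> 3 Ca^2+ + 2 PO4^3-
Let s = molar solubility. Then [Ca^2+] = 3s and [PO4^3-] = 2s.
Ksp = [Ca^2+]^3[PO4^3-]^2
Ksp = (3s)^3(2s)^2 = 108s^5
Ksp = 108 × (4.49 x 10^-7)^5 = 1.97 x 10^-30

1.97 x 10^-30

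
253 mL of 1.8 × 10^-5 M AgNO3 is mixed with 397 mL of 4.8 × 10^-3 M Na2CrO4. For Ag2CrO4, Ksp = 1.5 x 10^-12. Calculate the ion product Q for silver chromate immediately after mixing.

Total volume = 253 + 397 = 650 mL.
[Ag^+] = 1.8 × 10^-5 × (253/650) = 7.01 × 10^-6 M
[CrO4^2-] = 4.8 × 10^-3 × (397/650) = 2.93 x 10^-3 M
Ag2CrO4(s) ⇌ 2 Ag^+ + CrO4^2-, so Q = [Ag^+]^2[CrO4^2-]
Q = (7.01 x 10^-6)^2(2.93 × 10^-3) = 1.4 × 10^-13
Q < Ksp, so no precipitate of Ag2CrO4 forms.

1.4e-13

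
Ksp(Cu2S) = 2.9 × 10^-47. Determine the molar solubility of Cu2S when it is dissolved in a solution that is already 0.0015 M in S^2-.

7.0 × 10^-23 M

Cu2S(s) <=> 2 Cu^+ + S^2-
Ksp = [Cu^+]^2[S^2-]
If s mol/L dissolves here, [Cu^+] = 2s, [S^2-] = 0.0015 + s ≈ 0.0015 (common-ion effect: S^2- is already 0.0015 M).
Ksp ≈ (2s)^2 × 0.0015
s = 7.0 × 10^-23 M
Check: s = 7.0 × 10^-23 ≪ 0.0015, so the approximation is valid.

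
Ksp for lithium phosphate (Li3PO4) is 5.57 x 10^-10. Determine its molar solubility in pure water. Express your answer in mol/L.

s = 2.13 × 10^-3 M

Li3PO4(s) ⇌ 3 Li^+(aq) + PO4^3-(aq)
Ksp = [Li^+]^3[PO4^3-]
With molar solubility s: [Li^+] = 3s, [PO4^3-] = s.
Substituting: Ksp = (3s)^3s = 27s^4
Solving, s = (5.57 x 10^-10/27)^(1/4) = 2.13 × 10^-3 M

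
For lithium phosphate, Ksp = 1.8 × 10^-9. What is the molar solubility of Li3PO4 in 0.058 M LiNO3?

Li3PO4(s) <=> 3 Li^+(aq) + PO4^3-(aq)
Ksp = [Li^+]^3[PO4^3-]
If s mol/L dissolves here, [Li^+] = 0.058 + 3s ≈ 0.058, [PO4^3-] = s (Ksp is small, so little additional dissolves).
Ksp ≈ (0.058)^3 × s
s = 9.2 × 10^-6 M
Check: 3s = 2.8 × 10^-5 ≪ 0.058, so the approximation is valid.

s ≈ 9.2 × 10^-6 M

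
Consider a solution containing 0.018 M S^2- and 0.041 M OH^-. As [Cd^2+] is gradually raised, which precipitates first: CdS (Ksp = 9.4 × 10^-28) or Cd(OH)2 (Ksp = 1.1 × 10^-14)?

Precipitation of each salt starts when its ion product equals its Ksp.
For CdS: 9.4 × 10^-28 = 0.018 × [Cd^2+]  ⇒  [Cd^2+] = 5.2 x 10^-26 M.
For Cd(OH)2: 1.1 × 10^-14 = (0.041)^2 × [Cd^2+]  ⇒  [Cd^2+] = 6.5 × 10^-12 M.
The salt with the lower threshold [Cd^2+] precipitates first: CdS.

CdS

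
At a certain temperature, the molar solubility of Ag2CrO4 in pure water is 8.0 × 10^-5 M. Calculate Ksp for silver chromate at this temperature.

2.0 × 10^-12

Ag2CrO4(s) ⇌ 2 Ag^+ + CrO4^2-
If s mol/L of Ag2CrO4 dissolves, [Ag^+] = 2s and [CrO4^2-] = s.
Ksp = [Ag^+]^2[CrO4^2-]
So Ksp = (2s)^2 × s = 4s^3
Ksp = 4 × (8.0 x 10^-5)^3 = 2.0 × 10^-12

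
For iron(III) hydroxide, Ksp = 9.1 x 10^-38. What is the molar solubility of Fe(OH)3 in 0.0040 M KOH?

s ≈ 1.4 × 10^-30 M

Fe(OH)3(s) ⇌ Fe^3+(aq) + 3 OH^-(aq)
Ksp = [Fe^3+][OH^-]^3
Let s = moles of Fe(OH)3 that dissolve per litre. [Fe^3+] = s, [OH^-] = 0.0040 + 3s ≈ 0.0040 (Ksp is small, so little additional dissolves).
Ksp ≈ s × (0.0040)^3
s = 1.4 × 10^-30 M
Check: 3s = 4.3 x 10^-30 ≪ 0.0040, so the approximation is valid.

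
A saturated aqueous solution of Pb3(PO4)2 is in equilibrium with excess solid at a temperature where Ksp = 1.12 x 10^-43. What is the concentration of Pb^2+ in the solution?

Pb3(PO4)2(s) <=> 3 Pb^2+(aq) + 2 PO4^3-(aq)
Ksp = [Pb^2+]^3[PO4^3-]^2
If s mol/L of Pb3(PO4)2 dissolves, [Pb^2+] = 3s and [PO4^3-] = 2s.
Substituting: Ksp = (3s)^3(2s)^2 = 108s^5
s = (1.12 x 10^-43 / 108)^(1/5) = 1.007 x 10^-9 M
[Pb^2+] = 3s = 3.02 × 10^-9 M

[Pb^2+] ≈ 3.02e-9 M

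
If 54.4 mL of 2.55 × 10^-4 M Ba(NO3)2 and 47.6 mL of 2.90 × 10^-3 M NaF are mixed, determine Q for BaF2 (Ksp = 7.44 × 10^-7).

Total volume = 54.4 + 47.6 = 102 mL.
[Ba^2+] = 2.55 × 10^-4 × (54.4/102) = 1.360 × 10^-4 M
[F^-] = 2.90 x 10^-3 × (47.6/102) = 1.353 × 10^-3 M
BaF2(s) ⇌ Ba^2+(aq) + 2 F^-(aq), so Q = [Ba^2+][F^-]^2
Q = (1.360 x 10^-4)(1.353 × 10^-3)^2 = 2.49 x 10^-10
Q < Ksp, so no precipitate of BaF2 forms.

Q ≈ 2.49 x 10^-10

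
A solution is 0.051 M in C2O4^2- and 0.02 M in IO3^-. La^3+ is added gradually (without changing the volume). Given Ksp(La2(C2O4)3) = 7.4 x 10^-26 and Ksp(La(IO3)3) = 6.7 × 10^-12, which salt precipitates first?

Precipitation of each salt starts when its ion product equals its Ksp.
For La2(C2O4)3: 7.4 x 10^-26 = (0.051)^3 × [La^3+]^2  ⇒  [La^3+] = 2.4 × 10^-11 M.
For La(IO3)3: 6.7 × 10^-12 = (0.02)^3 × [La^3+]  ⇒  [La^3+] = 8.4 x 10^-7 M.
The salt with the lower threshold [La^3+] precipitates first: La2(C2O4)3.

La2(C2O4)3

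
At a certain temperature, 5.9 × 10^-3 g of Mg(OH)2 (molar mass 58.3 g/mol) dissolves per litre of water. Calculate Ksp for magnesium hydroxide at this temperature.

Molar solubility s = (5.9 × 10^-3 g/L) / (58.3 g/mol) = 1.01 × 10^-4 M.
Mg(OH)2(s) ⇌ Mg^2+(aq) + 2 OH^-(aq)
If s mol/L of Mg(OH)2 dissolves, [Mg^2+] = s and [OH^-] = 2s.
Ksp = [Mg^2+][OH^-]^2
So Ksp = s × (2s)^2 = 4s^3
Ksp = 4 × (1.01 × 10^-4)^3 = 4.1 x 10^-12

Ksp ≈ 4.1 × 10^-12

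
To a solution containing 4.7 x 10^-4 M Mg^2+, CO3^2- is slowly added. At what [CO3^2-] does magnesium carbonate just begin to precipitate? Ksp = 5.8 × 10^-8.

MgCO3(s) ⇌ Mg^2+ + CO3^2-
Ksp = [Mg^2+][CO3^2-]
Precipitation begins when Q = Ksp. With [Mg^2+] = 4.7 x 10^-4 M:
5.8 × 10^-8 = (4.7 x 10^-4) × [CO3^2-]
[CO3^2-] = (5.8 × 10^-8 / 4.7 × 10^-4) = 1.2 × 10^-4 M

[CO3^2-] ≈ 1.2 x 10^-4 M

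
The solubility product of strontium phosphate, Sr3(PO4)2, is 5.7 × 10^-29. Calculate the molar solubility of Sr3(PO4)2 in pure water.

Sr3(PO4)2(s) ⇌ 3 Sr^2+(aq) + 2 PO4^3-(aq)
Ksp = [Sr^2+]^3[PO4^3-]^2
If s mol/L of Sr3(PO4)2 dissolves, [Sr^2+] = 3s and [PO4^3-] = 2s.
Substituting: Ksp = (3s)^3(2s)^2 = 108s^5
Solving, s = (5.7 × 10^-29/108)^(1/5) = 8.8 x 10^-7 M

s = 8.8e-7 M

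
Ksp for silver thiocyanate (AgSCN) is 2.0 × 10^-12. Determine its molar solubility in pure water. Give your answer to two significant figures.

s ≈ 1.4e-6 M

AgSCN(s) <=> Ag^+(aq) + SCN^-(aq)
Ksp = [Ag^+][SCN^-]
Let s = molar solubility. Then [Ag^+] = s and [SCN^-] = s.
Ksp = (s)(s) = s^2
s = (2.0 × 10^-12)^(1/2) = 1.4 × 10^-6 M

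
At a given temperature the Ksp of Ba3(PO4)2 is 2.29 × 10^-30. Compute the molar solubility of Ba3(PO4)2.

s = 4.63 × 10^-7 M

Ba3(PO4)2(s) ⇌ 3 Ba^2+ + 2 PO4^3-
Ksp = [Ba^2+]^3[PO4^3-]^2
For each mole of Ba3(PO4)2 that dissolves: [Ba^2+] = 3s, [PO4^3-] = 2s.
Ksp = (3s)^3(2s)^2 = 108s^5
s^5 = 2.29 × 10^-30 / 108, so s = 4.63 × 10^-7 M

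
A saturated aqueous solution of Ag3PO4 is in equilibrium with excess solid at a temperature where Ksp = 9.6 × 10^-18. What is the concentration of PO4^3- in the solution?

Ag3PO4(s) ⇌ 3 Ag^+(aq) + PO4^3-(aq)
Ksp = [Ag^+]^3[PO4^3-]
Let s = molar solubility. Then [Ag^+] = 3s and [PO4^3-] = s.
Ksp = (3s)^3s = 27s^4
Solving, s = (9.6 × 10^-18/27)^(1/4) = 2.44 × 10^-5 M
[PO4^3-] = s = 2.4 × 10^-5 M

[PO4^3-] ≈ 2.4 × 10^-5 M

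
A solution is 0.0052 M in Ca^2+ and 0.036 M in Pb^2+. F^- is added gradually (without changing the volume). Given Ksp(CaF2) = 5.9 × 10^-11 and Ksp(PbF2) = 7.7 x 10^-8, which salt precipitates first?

CaF2

Each salt begins to precipitate when Q = Ksp, i.e. when [F^-] reaches its threshold.
For CaF2: 5.9 × 10^-11 = 0.0052 × [F^-]^2  ⇒  [F^-] = 1.1 × 10^-4 M.
For PbF2: 7.7 x 10^-8 = 0.036 × [F^-]^2  ⇒  [F^-] = 1.5 x 10^-3 M.
The salt with the lower threshold [F^-] precipitates first: CaF2.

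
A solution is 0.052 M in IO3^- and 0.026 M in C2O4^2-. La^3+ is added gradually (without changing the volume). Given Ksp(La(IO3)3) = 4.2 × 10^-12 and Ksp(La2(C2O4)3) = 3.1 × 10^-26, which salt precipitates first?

La2(C2O4)3

Each salt begins to precipitate when Q = Ksp, i.e. when [La^3+] reaches its threshold.
For La(IO3)3: 4.2 × 10^-12 = (0.052)^3 × [La^3+]  ⇒  [La^3+] = 3.0 × 10^-8 M.
For La2(C2O4)3: 3.1 × 10^-26 = (0.026)^3 × [La^3+]^2  ⇒  [La^3+] = 4.2 x 10^-11 M.
The salt with the lower threshold [La^3+] precipitates first: La2(C2O4)3.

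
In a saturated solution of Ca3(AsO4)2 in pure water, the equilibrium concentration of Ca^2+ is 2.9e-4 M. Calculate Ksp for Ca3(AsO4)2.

Ca3(AsO4)2(s) <=> 3 Ca^2+(aq) + 2 AsO4^3-(aq)
Stoichiometry gives [AsO4^3-] = (2/3)[Ca^2+] = 1.93 x 10^-4 M.
Ksp = [Ca^2+]^3[AsO4^3-]^2
Ksp = (2.9 × 10^-4)^3 × (1.93 x 10^-4)^2 = 9.1 × 10^-19

Ksp = 9.1 × 10^-19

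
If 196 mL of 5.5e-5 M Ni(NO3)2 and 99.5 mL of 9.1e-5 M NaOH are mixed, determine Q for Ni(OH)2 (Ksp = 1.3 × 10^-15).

3.4e-14

Total volume = 196 + 99.5 = 295.5 mL.
[Ni^2+] = 5.5 × 10^-5 × (196/295.5) = 3.65 × 10^-5 M
[OH^-] = 9.1 × 10^-5 × (99.5/295.5) = 3.06 × 10^-5 M
Ni(OH)2(s) <=> Ni^2+(aq) + 2 OH^-(aq), so Q = [Ni^2+][OH^-]^2
Q = (3.65 x 10^-5)(3.06 × 10^-5)^2 = 3.4 × 10^-14
Q > Ksp, so Ni(OH)2 will precipitate.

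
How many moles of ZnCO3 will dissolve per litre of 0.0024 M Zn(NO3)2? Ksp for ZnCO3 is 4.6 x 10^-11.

1.9 × 10^-8 M

ZnCO3(s) <=> Zn^2+(aq) + CO3^2-(aq)
Ksp = [Zn^2+][CO3^2-]
If s mol/L dissolves here, [Zn^2+] = 0.0024 + s ≈ 0.0024, [CO3^2-] = s (since Zn^2+ from Zn(NO3)2 dominates).
Ksp ≈ 0.0024 × s
s = 1.9 x 10^-8 M
Check: s = 1.9 x 10^-8 ≪ 0.0024, so the approximation is valid.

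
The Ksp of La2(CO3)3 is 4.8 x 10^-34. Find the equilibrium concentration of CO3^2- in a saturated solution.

La2(CO3)3(s) <=> 2 La^3+(aq) + 3 CO3^2-(aq)
Ksp = [La^3+]^2[CO3^2-]^3
For each mole of La2(CO3)3 that dissolves: [La^3+] = 2s, [CO3^2-] = 3s.
Ksp = (2s)^2(3s)^3 = 108s^5
Solving, s = (4.8 x 10^-34/108)^(1/5) = 8.50 × 10^-8 M
[CO3^2-] = 3s = 2.6 × 10^-7 M

2.6e-7 M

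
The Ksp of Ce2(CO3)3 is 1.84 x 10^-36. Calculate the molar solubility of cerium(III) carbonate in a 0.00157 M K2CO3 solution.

Ce2(CO3)3(s) ⇌ 2 Ce^3+(aq) + 3 CO3^2-(aq)
Ksp = [Ce^3+]^2[CO3^2-]^3
Let s be the molar solubility in this solution. [Ce^3+] = 2s, [CO3^2-] = 0.00157 + 3s ≈ 0.00157 (common-ion effect: CO3^2- is already 0.00157 M).
Ksp ≈ (2s)^2 × (0.00157)^3
s = 1.09 × 10^-14 M
Check: 3s = 3.3 × 10^-14 ≪ 0.00157, so the approximation is valid.

s = 1.09e-14 M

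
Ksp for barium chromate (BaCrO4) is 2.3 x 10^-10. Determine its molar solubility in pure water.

s = 1.5 × 10^-5 M

BaCrO4(s) <=> Ba^2+(aq) + CrO4^2-(aq)
Ksp = [Ba^2+][CrO4^2-]
If s mol/L of BaCrO4 dissolves, [Ba^2+] = s and [CrO4^2-] = s.
Ksp = s × s = s^2
s = √(2.3 x 10^-10) = 1.5 × 10^-5 M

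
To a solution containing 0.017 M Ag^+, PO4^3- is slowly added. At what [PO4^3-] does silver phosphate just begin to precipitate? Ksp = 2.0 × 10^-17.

Ag3PO4(s) <=> 3 Ag^+(aq) + PO4^3-(aq)
Ksp = [Ag^+]^3[PO4^3-]
Precipitation begins when Q = Ksp. With [Ag^+] = 0.017 M:
2.0 × 10^-17 = (0.017)^3 × [PO4^3-]
[PO4^3-] = (2.0 × 10^-17 / 4.91 × 10^-6) = 4.1 x 10^-12 M

4.1 x 10^-12 M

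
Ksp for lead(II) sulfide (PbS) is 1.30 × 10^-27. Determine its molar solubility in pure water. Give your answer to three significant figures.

3.61 x 10^-14 M

PbS(s) ⇌ Pb^2+(aq) + S^2-(aq)
Ksp = [Pb^2+][S^2-]
If s mol/L of PbS dissolves, [Pb^2+] = s and [S^2-] = s.
Ksp = s^2
s = √(1.30 × 10^-27) = 3.61 × 10^-14 M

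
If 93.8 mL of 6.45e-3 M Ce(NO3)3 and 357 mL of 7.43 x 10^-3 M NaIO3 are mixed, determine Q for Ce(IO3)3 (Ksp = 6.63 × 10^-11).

Total volume = 93.8 + 357 = 450.8 mL.
[Ce^3+] = 6.45 × 10^-3 × (93.8/450.8) = 1.342 x 10^-3 M
[IO3^-] = 7.43 x 10^-3 × (357/450.8) = 5.884 × 10^-3 M
Ce(IO3)3(s) ⇌ Ce^3+(aq) + 3 IO3^-(aq), so Q = [Ce^3+][IO3^-]^3
Q = (1.342 x 10^-3)(5.884 × 10^-3)^3 = 2.73 x 10^-10
Q > Ksp, so Ce(IO3)3 will precipitate.

2.73e-10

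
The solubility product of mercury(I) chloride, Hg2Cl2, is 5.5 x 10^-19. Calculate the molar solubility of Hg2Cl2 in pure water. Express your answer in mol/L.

Hg2Cl2(s) <=> Hg2^2+(aq) + 2 Cl^-(aq)
Ksp = [Hg2^2+][Cl^-]^2
With molar solubility s: [Hg2^2+] = s, [Cl^-] = 2s.
Ksp = s(2s)^2 = 4s^3
Solving, s = (5.5 x 10^-19/4)^(1/3) = 5.2 × 10^-7 M

5.2 × 10^-7 M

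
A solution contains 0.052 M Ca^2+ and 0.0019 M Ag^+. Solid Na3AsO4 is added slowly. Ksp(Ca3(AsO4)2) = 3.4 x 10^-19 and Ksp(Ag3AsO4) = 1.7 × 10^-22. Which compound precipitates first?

Each salt begins to precipitate when Q = Ksp, i.e. when [AsO4^3-] reaches its threshold.
For Ca3(AsO4)2: 3.4 x 10^-19 = (0.052)^3 × [AsO4^3-]^2  ⇒  [AsO4^3-] = 4.9 × 10^-8 M.
For Ag3AsO4: 1.7 × 10^-22 = (0.0019)^3 × [AsO4^3-]  ⇒  [AsO4^3-] = 2.5 × 10^-14 M.
The salt with the lower threshold [AsO4^3-] precipitates first: Ag3AsO4.

Ag3AsO4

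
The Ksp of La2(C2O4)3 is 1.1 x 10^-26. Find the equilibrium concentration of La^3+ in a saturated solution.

5.0 × 10^-6 M

La2(C2O4)3(s) ⇌ 2 La^3+ + 3 C2O4^2-
Ksp = [La^3+]^2[C2O4^2-]^3
With molar solubility s: [La^3+] = 2s, [C2O4^2-] = 3s.
So Ksp = (2s)^2 × (3s)^3 = 108s^5
Solving, s = (1.1 x 10^-26/108)^(1/5) = 2.52 x 10^-6 M
[La^3+] = 2s = 5.0 × 10^-6 M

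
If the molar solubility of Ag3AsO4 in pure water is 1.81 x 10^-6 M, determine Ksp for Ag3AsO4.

Ksp = 2.90 × 10^-22

Ag3AsO4(s) <=> 3 Ag^+ + AsO4^3-
With molar solubility s: [Ag^+] = 3s, [AsO4^3-] = s.
Ksp = [Ag^+]^3[AsO4^3-]
Substituting: Ksp = (3s)^3s = 27s^4
With s = 1.81 x 10^-6: Ksp = 2.90 × 10^-22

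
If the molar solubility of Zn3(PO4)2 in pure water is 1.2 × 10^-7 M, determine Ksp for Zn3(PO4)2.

Zn3(PO4)2(s) ⇌ 3 Zn^2+(aq) + 2 PO4^3-(aq)
If s mol/L of Zn3(PO4)2 dissolves, [Zn^2+] = 3s and [PO4^3-] = 2s.
Ksp = [Zn^2+]^3[PO4^3-]^2
So Ksp = (3s)^3 × (2s)^2 = 108s^5
With s = 1.2 × 10^-7: Ksp = 2.7 × 10^-33

Ksp = 2.7e-33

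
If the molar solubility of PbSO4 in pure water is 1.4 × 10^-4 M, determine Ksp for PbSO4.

PbSO4(s) ⇌ Pb^2+(aq) + SO4^2-(aq)
Let s = molar solubility. Then [Pb^2+] = s and [SO4^2-] = s.
Ksp = [Pb^2+][SO4^2-]
Ksp = (s)(s) = s^2
With s = 1.4 × 10^-4: Ksp = 2.0 x 10^-8

Ksp ≈ 2.0 x 10^-8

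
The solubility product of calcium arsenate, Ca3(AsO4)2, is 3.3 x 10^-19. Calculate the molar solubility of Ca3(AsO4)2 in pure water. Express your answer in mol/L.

7.9e-5 M

Ca3(AsO4)2(s) ⇌ 3 Ca^2+(aq) + 2 AsO4^3-(aq)
Ksp = [Ca^2+]^3[AsO4^3-]^2
With molar solubility s: [Ca^2+] = 3s, [AsO4^3-] = 2s.
Substituting: Ksp = (3s)^3(2s)^2 = 108s^5
s^5 = 3.3 x 10^-19 / 108, so s = 7.9 x 10^-5 M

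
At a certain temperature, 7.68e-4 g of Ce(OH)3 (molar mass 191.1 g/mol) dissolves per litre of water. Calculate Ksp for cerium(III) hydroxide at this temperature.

Molar solubility s = (7.68 x 10^-4 g/L) / (191.1 g/mol) = 4.019 × 10^-6 M.
Ce(OH)3(s) <=> Ce^3+(aq) + 3 OH^-(aq)
With molar solubility s: [Ce^3+] = s, [OH^-] = 3s.
Ksp = [Ce^3+][OH^-]^3
Ksp = s(3s)^3 = 27s^4
With s = 4.019 × 10^-6: Ksp = 7.04 × 10^-21

Ksp = 7.04 x 10^-21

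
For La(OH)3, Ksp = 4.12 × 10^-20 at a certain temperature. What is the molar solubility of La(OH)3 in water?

La(OH)3(s) ⇌ La^3+ + 3 OH^-
Ksp = [La^3+][OH^-]^3
Let s = molar solubility. Then [La^3+] = s and [OH^-] = 3s.
Ksp = s(3s)^3 = 27s^4
Solving, s = (4.12 × 10^-20/27)^(1/4) = 6.25 × 10^-6 M

6.25 x 10^-6 M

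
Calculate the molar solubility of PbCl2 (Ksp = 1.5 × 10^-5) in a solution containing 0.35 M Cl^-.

s = 1.2 × 10^-4 M

PbCl2(s) <=> Pb^2+ + 2 Cl^-
Ksp = [Pb^2+][Cl^-]^2
Let s = moles of PbCl2 that dissolve per litre. [Pb^2+] = s, [Cl^-] = 0.35 + 2s ≈ 0.35 (since the Cl^- already present dominates).
Ksp ≈ s × (0.35)^2
s = 1.2 × 10^-4 M
Check: 2s = 2.4 x 10^-4 ≪ 0.35, so the approximation is valid.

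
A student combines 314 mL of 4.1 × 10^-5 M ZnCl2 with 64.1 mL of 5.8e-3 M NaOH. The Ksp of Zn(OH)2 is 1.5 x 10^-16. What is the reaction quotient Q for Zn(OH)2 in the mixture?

Total volume = 314 + 64.1 = 378.1 mL.
[Zn^2+] = 4.1 × 10^-5 × (314/378.1) = 3.40 × 10^-5 M
[OH^-] = 5.8 × 10^-3 × (64.1/378.1) = 9.83 × 10^-4 M
Zn(OH)2(s) ⇌ Zn^2+(aq) + 2 OH^-(aq), so Q = [Zn^2+][OH^-]^2
Q = (3.40 × 10^-5)(9.83 x 10^-4)^2 = 3.3 × 10^-11
Q > Ksp, so Zn(OH)2 will precipitate.

Q = 3.3 × 10^-11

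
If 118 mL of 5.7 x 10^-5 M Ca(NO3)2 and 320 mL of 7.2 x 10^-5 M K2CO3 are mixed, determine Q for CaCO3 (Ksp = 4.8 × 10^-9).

Q = 8.1 × 10^-10

Total volume = 118 + 320 = 438 mL.
[Ca^2+] = 5.7 × 10^-5 × (118/438) = 1.54 × 10^-5 M
[CO3^2-] = 7.2 x 10^-5 × (320/438) = 5.26 × 10^-5 M
CaCO3(s) ⇌ Ca^2+(aq) + CO3^2-(aq), so Q = [Ca^2+][CO3^2-]
Q = (1.54 × 10^-5)(5.26 × 10^-5) = 8.1 × 10^-10
Q < Ksp, so no precipitate of CaCO3 forms.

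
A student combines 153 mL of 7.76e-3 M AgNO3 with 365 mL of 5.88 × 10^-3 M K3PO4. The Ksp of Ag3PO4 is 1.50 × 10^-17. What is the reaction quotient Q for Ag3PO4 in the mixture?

4.99 × 10^-11

Total volume = 153 + 365 = 518 mL.
[Ag^+] = 7.76 × 10^-3 × (153/518) = 2.292 × 10^-3 M
[PO4^3-] = 5.88 x 10^-3 × (365/518) = 4.143 x 10^-3 M
Ag3PO4(s) <=> 3 Ag^+ + PO4^3-, so Q = [Ag^+]^3[PO4^3-]
Q = (2.292 × 10^-3)^3(4.143 × 10^-3) = 4.99 × 10^-11
Q > Ksp, so Ag3PO4 will precipitate.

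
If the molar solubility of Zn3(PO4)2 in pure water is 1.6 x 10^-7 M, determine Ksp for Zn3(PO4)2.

Ksp ≈ 1.1 × 10^-32

Zn3(PO4)2(s) ⇌ 3 Zn^2+ + 2 PO4^3-
For each mole of Zn3(PO4)2 that dissolves: [Zn^2+] = 3s, [PO4^3-] = 2s.
Ksp = [Zn^2+]^3[PO4^3-]^2
So Ksp = (3s)^3 × (2s)^2 = 108s^5
With s = 1.6 x 10^-7: Ksp = 1.1 × 10^-32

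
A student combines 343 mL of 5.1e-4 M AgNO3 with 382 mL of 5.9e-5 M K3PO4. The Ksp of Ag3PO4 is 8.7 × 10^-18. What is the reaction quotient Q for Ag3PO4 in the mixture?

4.4e-16

Total volume = 343 + 382 = 725 mL.
[Ag^+] = 5.1 × 10^-4 × (343/725) = 2.41 × 10^-4 M
[PO4^3-] = 5.9 x 10^-5 × (382/725) = 3.11 x 10^-5 M
Ag3PO4(s) ⇌ 3 Ag^+ + PO4^3-, so Q = [Ag^+]^3[PO4^3-]
Q = (2.41 × 10^-4)^3(3.11 × 10^-5) = 4.4 × 10^-16
Q > Ksp, so Ag3PO4 will precipitate.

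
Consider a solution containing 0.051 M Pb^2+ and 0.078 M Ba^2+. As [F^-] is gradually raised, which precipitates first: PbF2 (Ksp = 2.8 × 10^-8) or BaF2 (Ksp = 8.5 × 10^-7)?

PbF2

Each salt begins to precipitate when Q = Ksp, i.e. when [F^-] reaches its threshold.
For PbF2: 2.8 × 10^-8 = 0.051 × [F^-]^2  ⇒  [F^-] = 7.4 × 10^-4 M.
For BaF2: 8.5 × 10^-7 = 0.078 × [F^-]^2  ⇒  [F^-] = 3.3 × 10^-3 M.
The salt with the lower threshold [F^-] precipitates first: PbF2.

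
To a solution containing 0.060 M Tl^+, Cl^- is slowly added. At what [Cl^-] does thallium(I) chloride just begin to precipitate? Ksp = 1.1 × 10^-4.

1.8e-3 M

TlCl(s) ⇌ Tl^+ + Cl^-
Ksp = [Tl^+][Cl^-]
Precipitation begins when Q = Ksp. With [Tl^+] = 0.060 M:
1.1 × 10^-4 = (0.060) × [Cl^-]
[Cl^-] = (1.1 × 10^-4 / 6.0 × 10^-2) = 1.8 × 10^-3 M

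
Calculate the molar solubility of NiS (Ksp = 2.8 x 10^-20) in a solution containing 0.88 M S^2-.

s ≈ 3.2 x 10^-20 M

NiS(s) <=> Ni^2+ + S^2-
Ksp = [Ni^2+][S^2-]
Let s be the molar solubility in this solution. [Ni^2+] = s, [S^2-] = 0.88 + s ≈ 0.88 (common-ion effect: S^2- is already 0.88 M).
Ksp ≈ s × 0.88
s = 3.2 × 10^-20 M
Check: s = 3.2 × 10^-20 ≪ 0.88, so the approximation is valid.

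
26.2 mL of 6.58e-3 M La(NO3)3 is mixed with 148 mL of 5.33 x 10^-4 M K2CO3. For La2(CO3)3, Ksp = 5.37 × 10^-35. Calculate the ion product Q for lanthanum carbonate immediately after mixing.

Q = 9.09e-17

Total volume = 26.2 + 148 = 174.2 mL.
[La^3+] = 6.58 × 10^-3 × (26.2/174.2) = 9.896 × 10^-4 M
[CO3^2-] = 5.33 × 10^-4 × (148/174.2) = 4.528 × 10^-4 M
La2(CO3)3(s) ⇌ 2 La^3+ + 3 CO3^2-, so Q = [La^3+]^2[CO3^2-]^3
Q = (9.896 x 10^-4)^2(4.528 × 10^-4)^3 = 9.09 × 10^-17
Q > Ksp, so La2(CO3)3 will precipitate.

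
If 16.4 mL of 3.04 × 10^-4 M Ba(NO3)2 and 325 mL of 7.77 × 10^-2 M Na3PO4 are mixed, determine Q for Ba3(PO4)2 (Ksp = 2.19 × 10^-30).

Total volume = 16.4 + 325 = 341.4 mL.
[Ba^2+] = 3.04 × 10^-4 × (16.4/341.4) = 1.460 × 10^-5 M
[PO4^3-] = 7.77 x 10^-2 × (325/341.4) = 7.397 × 10^-2 M
Ba3(PO4)2(s) ⇌ 3 Ba^2+ + 2 PO4^3-, so Q = [Ba^2+]^3[PO4^3-]^2
Q = (1.460 × 10^-5)^3(7.397 × 10^-2)^2 = 1.70 x 10^-17
Q > Ksp, so Ba3(PO4)2 will precipitate.

Q = 1.70e-17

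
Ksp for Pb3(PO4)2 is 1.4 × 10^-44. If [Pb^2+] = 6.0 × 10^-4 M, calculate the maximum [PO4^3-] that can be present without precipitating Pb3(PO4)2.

Pb3(PO4)2(s) <=> 3 Pb^2+(aq) + 2 PO4^3-(aq)
Ksp = [Pb^2+]^3[PO4^3-]^2
Precipitation begins when Q = Ksp. With [Pb^2+] = 6.0 × 10^-4 M:
1.4 × 10^-44 = (6.0 × 10^-4)^3 × [PO4^3-]^2
[PO4^3-] = (1.4 × 10^-44 / 2.16 x 10^-10)^(1/2) = 8.1 × 10^-18 M

[PO4^3-] = 8.1 x 10^-18 M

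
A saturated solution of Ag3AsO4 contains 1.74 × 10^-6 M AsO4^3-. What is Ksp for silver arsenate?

Ksp ≈ 2.47 x 10^-22

Ag3AsO4(s) ⇌ 3 Ag^+ + AsO4^3-
Stoichiometry gives [Ag^+] = (3/1)[AsO4^3-] = 5.220 × 10^-6 M.
Ksp = [Ag^+]^3[AsO4^3-]
Ksp = (5.220 × 10^-6)^3 × 1.74 × 10^-6 = 2.47 × 10^-22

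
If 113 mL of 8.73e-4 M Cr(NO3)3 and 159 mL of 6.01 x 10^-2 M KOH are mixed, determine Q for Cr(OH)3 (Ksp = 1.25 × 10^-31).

Total volume = 113 + 159 = 272 mL.
[Cr^3+] = 8.73 x 10^-4 × (113/272) = 3.627 × 10^-4 M
[OH^-] = 6.01 × 10^-2 × (159/272) = 3.513 × 10^-2 M
Cr(OH)3(s) <=> Cr^3+ + 3 OH^-, so Q = [Cr^3+][OH^-]^3
Q = (3.627 × 10^-4)(3.513 x 10^-2)^3 = 1.57 × 10^-8
Q > Ksp, so Cr(OH)3 will precipitate.

Q = 1.57e-8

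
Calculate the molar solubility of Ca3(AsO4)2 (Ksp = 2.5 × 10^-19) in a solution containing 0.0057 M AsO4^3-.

s = 6.6e-6 M

Ca3(AsO4)2(s) ⇌ 3 Ca^2+ + 2 AsO4^3-
Ksp = [Ca^2+]^3[AsO4^3-]^2
Let s = moles of Ca3(AsO4)2 that dissolve per litre. [Ca^2+] = 3s, [AsO4^3-] = 0.0057 + 2s ≈ 0.0057 (Ksp is small, so little additional dissolves).
Ksp ≈ (3s)^3 × (0.0057)^2
s = 6.6 x 10^-6 M
Check: 2s = 1.3 x 10^-5 ≪ 0.0057, so the approximation is valid.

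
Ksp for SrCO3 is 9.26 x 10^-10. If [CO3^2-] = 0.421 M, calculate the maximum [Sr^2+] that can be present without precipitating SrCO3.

SrCO3(s) ⇌ Sr^2+ + CO3^2-
Ksp = [Sr^2+][CO3^2-]
Precipitation begins when Q = Ksp. With [CO3^2-] = 0.421 M:
9.26 x 10^-10 = (0.421) × [Sr^2+]
[Sr^2+] = (9.26 x 10^-10 / 4.21 x 10^-1) = 2.20 × 10^-9 M

[Sr^2+] = 2.20 × 10^-9 M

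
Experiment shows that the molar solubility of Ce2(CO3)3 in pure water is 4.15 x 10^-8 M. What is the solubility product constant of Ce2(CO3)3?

Ce2(CO3)3(s) ⇌ 2 Ce^3+ + 3 CO3^2-
Let s = molar solubility. Then [Ce^3+] = 2s and [CO3^2-] = 3s.
Ksp = [Ce^3+]^2[CO3^2-]^3
So Ksp = (2s)^2 × (3s)^3 = 108s^5
With s = 4.15 × 10^-8: Ksp = 1.33 x 10^-35

1.33e-35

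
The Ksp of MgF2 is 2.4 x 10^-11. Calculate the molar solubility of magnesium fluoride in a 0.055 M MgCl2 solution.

MgF2(s) <=> Mg^2+ + 2 F^-
Ksp = [Mg^2+][F^-]^2
Let s = moles of MgF2 that dissolve per litre. [Mg^2+] = 0.055 + s ≈ 0.055, [F^-] = 2s (since Mg^2+ from MgCl2 dominates).
Ksp ≈ 0.055 × (2s)^2
s = 1.0 × 10^-5 M
Check: s = 1.0 × 10^-5 ≪ 0.055, so the approximation is valid.

s ≈ 1.0 × 10^-5 M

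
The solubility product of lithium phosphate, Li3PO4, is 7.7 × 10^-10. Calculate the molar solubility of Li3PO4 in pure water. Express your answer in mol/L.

s ≈ 2.3e-3 M

Li3PO4(s) <=> 3 Li^+ + PO4^3-
Ksp = [Li^+]^3[PO4^3-]
With molar solubility s: [Li^+] = 3s, [PO4^3-] = s.
So Ksp = (3s)^3 × s = 27s^4
s^4 = 7.7 × 10^-10 / 27, so s = 2.3 x 10^-3 M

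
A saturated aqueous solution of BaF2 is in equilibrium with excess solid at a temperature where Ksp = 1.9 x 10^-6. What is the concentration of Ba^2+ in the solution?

[Ba^2+] = 7.8 × 10^-3 M

BaF2(s) ⇌ Ba^2+ + 2 F^-
Ksp = [Ba^2+][F^-]^2
With molar solubility s: [Ba^2+] = s, [F^-] = 2s.
Ksp = s(2s)^2 = 4s^3
Solving, s = (1.9 x 10^-6/4)^(1/3) = 7.80 x 10^-3 M
[Ba^2+] = s = 7.8 × 10^-3 M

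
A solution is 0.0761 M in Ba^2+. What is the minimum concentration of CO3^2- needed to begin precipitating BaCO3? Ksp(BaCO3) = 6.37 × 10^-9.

8.37 x 10^-8 M

BaCO3(s) ⇌ Ba^2+ + CO3^2-
Ksp = [Ba^2+][CO3^2-]
Precipitation begins when Q = Ksp. With [Ba^2+] = 0.0761 M:
6.37 × 10^-9 = (0.0761) × [CO3^2-]
[CO3^2-] = (6.37 × 10^-9 / 7.61 × 10^-2) = 8.37 x 10^-8 M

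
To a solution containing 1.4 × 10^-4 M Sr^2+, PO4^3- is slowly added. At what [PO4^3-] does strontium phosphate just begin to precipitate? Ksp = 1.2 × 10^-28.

[PO4^3-] ≈ 6.6 × 10^-9 M

Sr3(PO4)2(s) ⇌ 3 Sr^2+ + 2 PO4^3-
Ksp = [Sr^2+]^3[PO4^3-]^2
Precipitation begins when Q = Ksp. With [Sr^2+] = 1.4 × 10^-4 M:
1.2 × 10^-28 = (1.4 × 10^-4)^3 × [PO4^3-]^2
[PO4^3-] = (1.2 × 10^-28 / 2.74 × 10^-12)^(1/2) = 6.6 × 10^-9 M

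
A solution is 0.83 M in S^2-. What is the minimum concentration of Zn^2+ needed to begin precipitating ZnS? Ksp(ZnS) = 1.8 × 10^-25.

2.2e-25 M

ZnS(s) ⇌ Zn^2+ + S^2-
Ksp = [Zn^2+][S^2-]
Precipitation begins when Q = Ksp. With [S^2-] = 0.83 M:
1.8 × 10^-25 = (0.83) × [Zn^2+]
[Zn^2+] = (1.8 × 10^-25 / 8.3 x 10^-1) = 2.2 × 10^-25 M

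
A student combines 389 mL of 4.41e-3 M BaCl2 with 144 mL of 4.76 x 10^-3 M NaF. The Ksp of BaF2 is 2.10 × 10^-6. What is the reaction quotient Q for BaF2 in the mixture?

5.32 × 10^-9

Total volume = 389 + 144 = 533 mL.
[Ba^2+] = 4.41 x 10^-3 × (389/533) = 3.219 x 10^-3 M
[F^-] = 4.76 × 10^-3 × (144/533) = 1.286 × 10^-3 M
BaF2(s) <=> Ba^2+(aq) + 2 F^-(aq), so Q = [Ba^2+][F^-]^2
Q = (3.219 x 10^-3)(1.286 × 10^-3)^2 = 5.32 × 10^-9
Q < Ksp, so no precipitate of BaF2 forms.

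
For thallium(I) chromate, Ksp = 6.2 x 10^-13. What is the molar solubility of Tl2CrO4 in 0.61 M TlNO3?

Tl2CrO4(s) ⇌ 2 Tl^+(aq) + CrO4^2-(aq)
Ksp = [Tl^+]^2[CrO4^2-]
Let s be the molar solubility in this solution. [Tl^+] = 0.61 + 2s ≈ 0.61, [CrO4^2-] = s (common-ion effect: Tl^+ is already 0.61 M).
Ksp ≈ (0.61)^2 × s
s = 1.7 × 10^-12 M
Check: 2s = 3.3 × 10^-12 ≪ 0.61, so the approximation is valid.

s ≈ 1.7 × 10^-12 M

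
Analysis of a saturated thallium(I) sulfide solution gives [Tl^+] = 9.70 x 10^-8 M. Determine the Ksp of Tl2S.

Ksp = 4.56 x 10^-22

Tl2S(s) ⇌ 2 Tl^+(aq) + S^2-(aq)
Stoichiometry gives [S^2-] = (1/2)[Tl^+] = 4.850 × 10^-8 M.
Ksp = [Tl^+]^2[S^2-]
Ksp = (9.70 x 10^-8)^2 × 4.850 x 10^-8 = 4.56 × 10^-22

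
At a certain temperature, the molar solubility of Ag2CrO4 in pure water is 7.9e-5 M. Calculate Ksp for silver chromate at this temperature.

Ag2CrO4(s) ⇌ 2 Ag^+(aq) + CrO4^2-(aq)
Let s = molar solubility. Then [Ag^+] = 2s and [CrO4^2-] = s.
Ksp = [Ag^+]^2[CrO4^2-]
Ksp = (2s)^2s = 4s^3
With s = 7.9 x 10^-5: Ksp = 2.0 × 10^-12

Ksp ≈ 2.0 × 10^-12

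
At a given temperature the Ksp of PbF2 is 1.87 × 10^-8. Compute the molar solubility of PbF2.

1.67 × 10^-3 M

PbF2(s) ⇌ Pb^2+ + 2 F^-
Ksp = [Pb^2+][F^-]^2
For each mole of PbF2 that dissolves: [Pb^2+] = s, [F^-] = 2s.
So Ksp = s × (2s)^2 = 4s^3
s^3 = 1.87 × 10^-8 / 4, so s = 1.67 × 10^-3 M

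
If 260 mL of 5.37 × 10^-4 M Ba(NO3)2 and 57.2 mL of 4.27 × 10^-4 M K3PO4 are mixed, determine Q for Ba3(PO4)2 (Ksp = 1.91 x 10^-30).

Q ≈ 5.06 × 10^-19

Total volume = 260 + 57.2 = 317.2 mL.
[Ba^2+] = 5.37 x 10^-4 × (260/317.2) = 4.402 × 10^-4 M
[PO4^3-] = 4.27 × 10^-4 × (57.2/317.2) = 7.700 × 10^-5 M
Ba3(PO4)2(s) ⇌ 3 Ba^2+ + 2 PO4^3-, so Q = [Ba^2+]^3[PO4^3-]^2
Q = (4.402 x 10^-4)^3(7.700 × 10^-5)^2 = 5.06 x 10^-19
Q > Ksp, so Ba3(PO4)2 will precipitate.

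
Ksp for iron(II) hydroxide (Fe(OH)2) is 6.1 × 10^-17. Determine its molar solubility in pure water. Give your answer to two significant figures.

Fe(OH)2(s) ⇌ Fe^2+(aq) + 2 OH^-(aq)
Ksp = [Fe^2+][OH^-]^2
For each mole of Fe(OH)2 that dissolves: [Fe^2+] = s, [OH^-] = 2s.
Substituting: Ksp = s(2s)^2 = 4s^3
s^3 = 6.1 × 10^-17 / 4, so s = 2.5 × 10^-6 M

2.5e-6 M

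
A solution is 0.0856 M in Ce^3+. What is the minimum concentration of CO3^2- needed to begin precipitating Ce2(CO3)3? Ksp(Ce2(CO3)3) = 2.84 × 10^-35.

1.57 × 10^-11 M

Ce2(CO3)3(s) ⇌ 2 Ce^3+(aq) + 3 CO3^2-(aq)
Ksp = [Ce^3+]^2[CO3^2-]^3
Precipitation begins when Q = Ksp. With [Ce^3+] = 0.0856 M:
2.84 × 10^-35 = (0.0856)^2 × [CO3^2-]^3
[CO3^2-] = (2.84 × 10^-35 / 7.327 x 10^-3)^(1/3) = 1.57 × 10^-11 M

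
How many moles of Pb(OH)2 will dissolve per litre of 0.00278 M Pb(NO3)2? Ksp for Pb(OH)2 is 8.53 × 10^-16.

s = 2.77 × 10^-7 M

Pb(OH)2(s) <=> Pb^2+ + 2 OH^-
Ksp = [Pb^2+][OH^-]^2
Let s be the molar solubility in this solution. [Pb^2+] = 0.00278 + s ≈ 0.00278, [OH^-] = 2s (common-ion effect: Pb^2+ is already 0.00278 M).
Ksp ≈ 0.00278 × (2s)^2
s = 2.77 × 10^-7 M
Check: s = 2.8 × 10^-7 ≪ 0.00278, so the approximation is valid.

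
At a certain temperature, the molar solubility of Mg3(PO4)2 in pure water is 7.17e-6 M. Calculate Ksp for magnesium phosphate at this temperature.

2.05e-24

Mg3(PO4)2(s) <=> 3 Mg^2+(aq) + 2 PO4^3-(aq)
If s mol/L of Mg3(PO4)2 dissolves, [Mg^2+] = 3s and [PO4^3-] = 2s.
Ksp = [Mg^2+]^3[PO4^3-]^2
Ksp = (3s)^3(2s)^2 = 108s^5
With s = 7.17 × 10^-6: Ksp = 2.05 x 10^-24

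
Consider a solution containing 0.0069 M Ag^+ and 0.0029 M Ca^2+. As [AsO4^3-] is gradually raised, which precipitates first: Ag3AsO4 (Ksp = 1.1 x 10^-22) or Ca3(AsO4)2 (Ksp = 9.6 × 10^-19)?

Ag3AsO4

Precipitation of each salt starts when its ion product equals its Ksp.
For Ag3AsO4: 1.1 x 10^-22 = (0.0069)^3 × [AsO4^3-]  ⇒  [AsO4^3-] = 3.3 × 10^-16 M.
For Ca3(AsO4)2: 9.6 × 10^-19 = (0.0029)^3 × [AsO4^3-]^2  ⇒  [AsO4^3-] = 6.3 x 10^-6 M.
The salt with the lower threshold [AsO4^3-] precipitates first: Ag3AsO4.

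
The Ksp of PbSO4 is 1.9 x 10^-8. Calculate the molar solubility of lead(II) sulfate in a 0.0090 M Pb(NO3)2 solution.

2.1 × 10^-6 M

PbSO4(s) <=> Pb^2+ + SO4^2-
Ksp = [Pb^2+][SO4^2-]
Let s be the molar solubility in this solution. [Pb^2+] = 0.0090 + s ≈ 0.0090, [SO4^2-] = s (common-ion effect: Pb^2+ is already 0.0090 M).
Ksp ≈ 0.0090 × s
s = 2.1 × 10^-6 M
Check: s = 2.1 × 10^-6 ≪ 0.0090, so the approximation is valid.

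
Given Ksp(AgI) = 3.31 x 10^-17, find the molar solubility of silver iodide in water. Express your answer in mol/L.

AgI(s) ⇌ Ag^+(aq) + I^-(aq)
Ksp = [Ag^+][I^-]
With molar solubility s: [Ag^+] = s, [I^-] = s.
Ksp = s^2
s = √(3.31 x 10^-17) = 5.75 × 10^-9 M

5.75 × 10^-9 M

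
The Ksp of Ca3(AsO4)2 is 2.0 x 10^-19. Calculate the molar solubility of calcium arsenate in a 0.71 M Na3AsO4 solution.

Ca3(AsO4)2(s) <=> 3 Ca^2+ + 2 AsO4^3-
Ksp = [Ca^2+]^3[AsO4^3-]^2
Let s be the molar solubility in this solution. [Ca^2+] = 3s, [AsO4^3-] = 0.71 + 2s ≈ 0.71 (since AsO4^3- from Na3AsO4 dominates).
Ksp ≈ (3s)^3 × (0.71)^2
s = 2.4 × 10^-7 M
Check: 2s = 4.9 x 10^-7 ≪ 0.71, so the approximation is valid.

s ≈ 2.4 × 10^-7 M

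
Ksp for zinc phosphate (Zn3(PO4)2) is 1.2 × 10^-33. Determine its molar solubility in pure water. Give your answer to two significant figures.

s ≈ 1.0e-7 M

Zn3(PO4)2(s) <=> 3 Zn^2+(aq) + 2 PO4^3-(aq)
Ksp = [Zn^2+]^3[PO4^3-]^2
If s mol/L of Zn3(PO4)2 dissolves, [Zn^2+] = 3s and [PO4^3-] = 2s.
Ksp = (3s)^3(2s)^2 = 108s^5
s = (1.2 × 10^-33 / 108)^(1/5) = 1.0 x 10^-7 M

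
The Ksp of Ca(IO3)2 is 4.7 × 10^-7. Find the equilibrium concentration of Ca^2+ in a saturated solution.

4.9e-3 M

Ca(IO3)2(s) ⇌ Ca^2+ + 2 IO3^-
Ksp = [Ca^2+][IO3^-]^2
With molar solubility s: [Ca^2+] = s, [IO3^-] = 2s.
Ksp = s(2s)^2 = 4s^3
s^3 = 4.7 × 10^-7 / 4, so s = 4.90 x 10^-3 M
[Ca^2+] = s = 4.9 × 10^-3 M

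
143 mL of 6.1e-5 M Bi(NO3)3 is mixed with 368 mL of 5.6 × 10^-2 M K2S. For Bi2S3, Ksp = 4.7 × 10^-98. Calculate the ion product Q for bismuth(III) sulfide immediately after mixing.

Total volume = 143 + 368 = 511 mL.
[Bi^3+] = 6.1 x 10^-5 × (143/511) = 1.71 × 10^-5 M
[S^2-] = 5.6 × 10^-2 × (368/511) = 4.03 × 10^-2 M
Bi2S3(s) ⇌ 2 Bi^3+ + 3 S^2-, so Q = [Bi^3+]^2[S^2-]^3
Q = (1.71 × 10^-5)^2(4.03 × 10^-2)^3 = 1.9 x 10^-14
Q > Ksp, so Bi2S3 will precipitate.

Q = 1.9e-14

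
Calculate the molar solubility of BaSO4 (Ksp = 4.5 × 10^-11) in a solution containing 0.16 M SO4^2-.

2.8e-10 M

BaSO4(s) <=> Ba^2+ + SO4^2-
Ksp = [Ba^2+][SO4^2-]
If s mol/L dissolves here, [Ba^2+] = s, [SO4^2-] = 0.16 + s ≈ 0.16 (Ksp is small, so little additional dissolves).
Ksp ≈ s × 0.16
s = 2.8 × 10^-10 M
Check: s = 2.8 x 10^-10 ≪ 0.16, so the approximation is valid.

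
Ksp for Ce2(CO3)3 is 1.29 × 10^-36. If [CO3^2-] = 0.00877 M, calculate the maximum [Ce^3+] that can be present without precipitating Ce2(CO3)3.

1.38 x 10^-15 M

Ce2(CO3)3(s) ⇌ 2 Ce^3+(aq) + 3 CO3^2-(aq)
Ksp = [Ce^3+]^2[CO3^2-]^3
Precipitation begins when Q = Ksp. With [CO3^2-] = 0.00877 M:
1.29 × 10^-36 = (0.00877)^3 × [Ce^3+]^2
[Ce^3+] = (1.29 × 10^-36 / 6.745 x 10^-7)^(1/2) = 1.38 × 10^-15 M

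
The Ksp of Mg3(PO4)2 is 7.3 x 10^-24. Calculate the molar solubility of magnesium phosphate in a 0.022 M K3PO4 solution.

s ≈ 8.2 x 10^-8 M

Mg3(PO4)2(s) ⇌ 3 Mg^2+ + 2 PO4^3-
Ksp = [Mg^2+]^3[PO4^3-]^2
If s mol/L dissolves here, [Mg^2+] = 3s, [PO4^3-] = 0.022 + 2s ≈ 0.022 (since PO4^3- from K3PO4 dominates).
Ksp ≈ (3s)^3 × (0.022)^2
s = 8.2 × 10^-8 M
Check: 2s = 1.6 x 10^-7 ≪ 0.022, so the approximation is valid.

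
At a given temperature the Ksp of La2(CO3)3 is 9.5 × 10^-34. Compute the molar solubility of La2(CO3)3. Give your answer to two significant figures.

La2(CO3)3(s) ⇌ 2 La^3+(aq) + 3 CO3^2-(aq)
Ksp = [La^3+]^2[CO3^2-]^3
For each mole of La2(CO3)3 that dissolves: [La^3+] = 2s, [CO3^2-] = 3s.
Ksp = (2s)^2(3s)^3 = 108s^5
Solving, s = (9.5 × 10^-34/108)^(1/5) = 9.7 × 10^-8 M

s = 9.7 x 10^-8 M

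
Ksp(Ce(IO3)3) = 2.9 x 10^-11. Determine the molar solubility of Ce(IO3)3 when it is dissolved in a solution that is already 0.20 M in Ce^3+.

1.8 × 10^-4 M

Ce(IO3)3(s) ⇌ Ce^3+(aq) + 3 IO3^-(aq)
Ksp = [Ce^3+][IO3^-]^3
If s mol/L dissolves here, [Ce^3+] = 0.20 + s ≈ 0.20, [IO3^-] = 3s (since the Ce^3+ already present dominates).
Ksp ≈ 0.20 × (3s)^3
s = 1.8 × 10^-4 M
Check: s = 1.8 × 10^-4 ≪ 0.20, so the approximation is valid.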